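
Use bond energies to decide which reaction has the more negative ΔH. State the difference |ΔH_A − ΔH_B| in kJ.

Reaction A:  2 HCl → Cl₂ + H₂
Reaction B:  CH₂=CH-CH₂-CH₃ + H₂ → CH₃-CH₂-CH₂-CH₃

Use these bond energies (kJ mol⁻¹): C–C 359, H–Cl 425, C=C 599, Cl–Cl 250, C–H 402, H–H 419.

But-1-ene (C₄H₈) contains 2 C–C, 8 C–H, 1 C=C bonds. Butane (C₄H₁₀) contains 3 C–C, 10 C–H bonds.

Reaction A:
  Bonds broken (reactants):
    H–Cl: 2 × 425 = 850
    Σ(broken) = 850 kJ
  Bonds formed (products):
    Cl–Cl: 1 × 250 = 250
    H–H: 1 × 419 = 419
    Σ(formed) = 669 kJ
  ΔH_A = 850 − 669 = +181 kJ
Reaction B:
  Bonds broken (reactants):
    C–C: 2 × 359 = 718
    C–H: 8 × 402 = 3216
    C=C: 1 × 599 = 599
    H–H: 1 × 419 = 419
    Σ(broken) = 4952 kJ
  Bonds formed (products):
    C–C: 3 × 359 = 1077
    C–H: 10 × 402 = 4020
    Σ(formed) = 5097 kJ
  ΔH_B = 4952 − 5097 = −145 kJ
ΔH_A − ΔH_B = +326 kJ, so reaction B has the more negative ΔH; |ΔH_A − ΔH_B| = 326 kJ.

Reaction B, by 326 kJ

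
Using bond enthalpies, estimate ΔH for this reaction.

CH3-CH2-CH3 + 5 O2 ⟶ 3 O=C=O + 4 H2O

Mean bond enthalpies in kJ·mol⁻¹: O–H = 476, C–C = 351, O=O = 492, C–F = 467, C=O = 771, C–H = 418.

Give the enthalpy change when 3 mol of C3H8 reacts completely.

ΔH = −5784 kJ

Bonds broken (reactants):
  C–C: 2 × 351 = 702
  C–H: 8 × 418 = 3344
  O=O: 5 × 492 = 2460
  Σ(broken) = 6506 kJ
Bonds formed (products):
  C=O: 6 × 771 = 4626
  O–H: 8 × 476 = 3808
  Σ(formed) = 8434 kJ
ΔH = Σ(broken) − Σ(formed) = 6506 − 8434 = −1928 kJ
For 3× the reaction as written: 3 × (−1928) = −5784 kJ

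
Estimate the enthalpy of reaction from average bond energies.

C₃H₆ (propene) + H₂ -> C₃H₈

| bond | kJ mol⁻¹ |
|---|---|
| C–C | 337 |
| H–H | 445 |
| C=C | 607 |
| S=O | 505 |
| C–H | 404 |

Bonds broken (reactants):
  C–C: 1 × 337 = 337
  C–H: 6 × 404 = 2424
  C=C: 1 × 607 = 607
  H–H: 1 × 445 = 445
  Σ(broken) = 3813 kJ
Bonds formed (products):
  C–C: 2 × 337 = 674
  C–H: 8 × 404 = 3232
  Σ(formed) = 3906 kJ
ΔH = Σ(broken) − Σ(formed) = 3813 − 3906 = −93 kJ

ΔH ≈ −93 kJ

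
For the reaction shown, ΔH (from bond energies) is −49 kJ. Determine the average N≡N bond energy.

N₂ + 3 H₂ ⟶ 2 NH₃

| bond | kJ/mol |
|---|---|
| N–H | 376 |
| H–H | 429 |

Let D be the N≡N bond energy.
Σ(broken) = 3×429 + 1×D = 1287 + D
Σ(formed) = 6×376 = 2256
ΔH = Σ(broken) − Σ(formed) = (1287 + D) − (2256) = −969 + D
Setting this equal to −49 kJ gives D = 920 kJ/mol.

D(N≡N) ≈ 920 kJ/mol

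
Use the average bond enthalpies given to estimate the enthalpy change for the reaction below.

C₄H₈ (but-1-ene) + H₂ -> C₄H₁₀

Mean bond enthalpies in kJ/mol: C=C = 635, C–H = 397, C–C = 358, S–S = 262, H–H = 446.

Bonds broken (reactants):
  C–C: 2 × 358 = 716
  C–H: 8 × 397 = 3176
  C=C: 1 × 635 = 635
  H–H: 1 × 446 = 446
  Σ(broken) = 4973 kJ
Bonds formed (products):
  C–C: 3 × 358 = 1074
  C–H: 10 × 397 = 3970
  Σ(formed) = 5044 kJ
ΔH = Σ(broken) − Σ(formed) = 4973 − 5044 = −71 kJ

ΔH ≈ −71 kJ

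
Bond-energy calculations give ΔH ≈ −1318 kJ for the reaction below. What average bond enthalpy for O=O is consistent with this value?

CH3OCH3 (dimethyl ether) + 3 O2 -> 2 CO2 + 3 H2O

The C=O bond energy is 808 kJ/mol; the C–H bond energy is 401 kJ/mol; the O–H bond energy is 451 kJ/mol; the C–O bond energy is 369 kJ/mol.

Let D be the O=O bond energy.
Σ(broken) = 6×401 + 2×369 + 3×D = 3144 + 3D
Σ(formed) = 4×808 + 6×451 = 5938
ΔH = Σ(broken) − Σ(formed) = (3144 + 3D) − (5938) = −2794 + 3D
Setting this equal to −1318 kJ gives 3D = 1476, so D = 492 kJ/mol.

D(O=O) ≈ 492 kJ/mol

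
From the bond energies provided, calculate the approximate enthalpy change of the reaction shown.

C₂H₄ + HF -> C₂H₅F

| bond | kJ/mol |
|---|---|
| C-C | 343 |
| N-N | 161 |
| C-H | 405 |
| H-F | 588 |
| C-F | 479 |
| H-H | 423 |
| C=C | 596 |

Bonds broken (reactants):
  C-H: 4 × 405 = 1620
  C=C: 1 × 596 = 596
  H-F: 1 × 588 = 588
  Σ(broken) = 2804 kJ
Bonds formed (products):
  C-C: 1 × 343 = 343
  C-F: 1 × 479 = 479
  C-H: 5 × 405 = 2025
  Σ(formed) = 2847 kJ
ΔH = Σ(broken) − Σ(formed) = 2804 − 2847 = −43 kJ

ΔH ≈ −43 kJ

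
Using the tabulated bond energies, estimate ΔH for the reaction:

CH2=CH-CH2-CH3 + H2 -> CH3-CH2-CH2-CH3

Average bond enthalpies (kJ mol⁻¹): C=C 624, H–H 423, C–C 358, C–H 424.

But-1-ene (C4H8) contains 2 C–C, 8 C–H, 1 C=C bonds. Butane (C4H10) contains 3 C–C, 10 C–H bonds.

Bonds broken (reactants):
  C–C: 2 × 358 = 716
  C–H: 8 × 424 = 3392
  C=C: 1 × 624 = 624
  H–H: 1 × 423 = 423
  Σ(broken) = 5155 kJ
Bonds formed (products):
  C–C: 3 × 358 = 1074
  C–H: 10 × 424 = 4240
  Σ(formed) = 5314 kJ
ΔH = Σ(broken) − Σ(formed) = 5155 − 5314 = −159 kJ

ΔH ≈ −159 kJ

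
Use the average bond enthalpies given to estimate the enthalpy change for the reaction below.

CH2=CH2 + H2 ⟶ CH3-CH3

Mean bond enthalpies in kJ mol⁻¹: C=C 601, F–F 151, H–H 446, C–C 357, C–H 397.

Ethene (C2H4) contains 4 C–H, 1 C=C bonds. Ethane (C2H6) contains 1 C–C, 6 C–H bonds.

Bonds broken (reactants):
  C–H: 4 × 397 = 1588
  C=C: 1 × 601 = 601
  H–H: 1 × 446 = 446
  Σ(broken) = 2635 kJ
Bonds formed (products):
  C–C: 1 × 357 = 357
  C–H: 6 × 397 = 2382
  Σ(formed) = 2739 kJ
ΔH = Σ(broken) − Σ(formed) = 2635 − 2739 = −104 kJ

ΔH ≈ −104 kJ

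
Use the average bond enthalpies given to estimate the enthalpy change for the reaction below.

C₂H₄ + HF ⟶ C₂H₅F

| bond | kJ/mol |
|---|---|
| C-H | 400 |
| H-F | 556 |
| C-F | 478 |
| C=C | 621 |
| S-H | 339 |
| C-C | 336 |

Bonds broken (reactants):
  C-H: 4 × 400 = 1600
  C=C: 1 × 621 = 621
  H-F: 1 × 556 = 556
  Σ(broken) = 2777 kJ
Bonds formed (products):
  C-C: 1 × 336 = 336
  C-F: 1 × 478 = 478
  C-H: 5 × 400 = 2000
  Σ(formed) = 2814 kJ
ΔH = Σ(broken) − Σ(formed) = 2777 − 2814 = −37 kJ

ΔH ≈ −37 kJ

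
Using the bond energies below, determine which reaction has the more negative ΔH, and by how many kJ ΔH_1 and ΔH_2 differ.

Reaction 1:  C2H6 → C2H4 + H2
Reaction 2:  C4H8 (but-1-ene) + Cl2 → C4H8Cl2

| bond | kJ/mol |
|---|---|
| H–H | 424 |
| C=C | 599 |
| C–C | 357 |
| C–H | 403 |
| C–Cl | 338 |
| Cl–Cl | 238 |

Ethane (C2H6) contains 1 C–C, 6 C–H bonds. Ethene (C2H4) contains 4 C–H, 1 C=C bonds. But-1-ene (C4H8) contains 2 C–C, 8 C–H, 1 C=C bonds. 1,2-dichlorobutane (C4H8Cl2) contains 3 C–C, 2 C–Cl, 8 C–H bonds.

Reaction 1:
  Bonds broken (reactants):
    C–C: 1 × 357 = 357
    C–H: 6 × 403 = 2418
    Σ(broken) = 2775 kJ
  Bonds formed (products):
    C–H: 4 × 403 = 1612
    C=C: 1 × 599 = 599
    H–H: 1 × 424 = 424
    Σ(formed) = 2635 kJ
  ΔH_1 = 2775 − 2635 = +140 kJ
Reaction 2:
  Bonds broken (reactants):
    C–C: 2 × 357 = 714
    C–H: 8 × 403 = 3224
    C=C: 1 × 599 = 599
    Cl–Cl: 1 × 238 = 238
    Σ(broken) = 4775 kJ
  Bonds formed (products):
    C–C: 3 × 357 = 1071
    C–Cl: 2 × 338 = 676
    C–H: 8 × 403 = 3224
    Σ(formed) = 4971 kJ
  ΔH_2 = 4775 − 4971 = −196 kJ
ΔH_1 − ΔH_2 = +336 kJ, so reaction 2 has the more negative ΔH; |ΔH_1 − ΔH_2| = 336 kJ.

Reaction 2, by 336 kJ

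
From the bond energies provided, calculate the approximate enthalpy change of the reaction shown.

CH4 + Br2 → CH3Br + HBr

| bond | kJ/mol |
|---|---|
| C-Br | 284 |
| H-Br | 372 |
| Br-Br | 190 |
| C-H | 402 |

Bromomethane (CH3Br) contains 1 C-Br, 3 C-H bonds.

Bonds broken (reactants):
  Br-Br: 1 × 190 = 190
  C-H: 4 × 402 = 1608
  Σ(broken) = 1798 kJ
Bonds formed (products):
  C-Br: 1 × 284 = 284
  C-H: 3 × 402 = 1206
  H-Br: 1 × 372 = 372
  Σ(formed) = 1862 kJ
ΔH = Σ(broken) − Σ(formed) = 1798 − 1862 = −64 kJ

ΔH ≈ −64 kJ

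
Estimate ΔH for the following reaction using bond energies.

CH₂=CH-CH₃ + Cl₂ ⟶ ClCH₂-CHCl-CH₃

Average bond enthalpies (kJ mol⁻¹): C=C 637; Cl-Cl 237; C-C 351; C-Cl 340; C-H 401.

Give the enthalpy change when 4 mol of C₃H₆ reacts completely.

Bonds broken (reactants):
  C-C: 1 × 351 = 351
  C-H: 6 × 401 = 2406
  C=C: 1 × 637 = 637
  Cl-Cl: 1 × 237 = 237
  Σ(broken) = 3631 kJ
Bonds formed (products):
  C-C: 2 × 351 = 702
  C-Cl: 2 × 340 = 680
  C-H: 6 × 401 = 2406
  Σ(formed) = 3788 kJ
ΔH = Σ(broken) − Σ(formed) = 3631 − 3788 = −157 kJ
For 4× the reaction as written: 4 × (−157) = −628 kJ

ΔH = −628 kJ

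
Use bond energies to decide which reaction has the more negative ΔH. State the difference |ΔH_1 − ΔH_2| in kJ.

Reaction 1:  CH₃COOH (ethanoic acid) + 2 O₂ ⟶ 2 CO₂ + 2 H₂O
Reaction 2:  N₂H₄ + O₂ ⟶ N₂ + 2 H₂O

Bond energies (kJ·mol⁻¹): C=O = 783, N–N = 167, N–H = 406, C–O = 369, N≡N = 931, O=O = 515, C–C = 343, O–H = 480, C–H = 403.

Reaction 1, by 293 kJ

Reaction 1:
  Bonds broken (reactants):
    C–C: 1 × 343 = 343
    C–H: 3 × 403 = 1209
    C–O: 1 × 369 = 369
    C=O: 1 × 783 = 783
    O–H: 1 × 480 = 480
    O=O: 2 × 515 = 1030
    Σ(broken) = 4214 kJ
  Bonds formed (products):
    C=O: 4 × 783 = 3132
    O–H: 4 × 480 = 1920
    Σ(formed) = 5052 kJ
  ΔH_1 = 4214 − 5052 = −838 kJ
Reaction 2:
  Bonds broken (reactants):
    N–H: 4 × 406 = 1624
    N–N: 1 × 167 = 167
    O=O: 1 × 515 = 515
    Σ(broken) = 2306 kJ
  Bonds formed (products):
    N≡N: 1 × 931 = 931
    O–H: 4 × 480 = 1920
    Σ(formed) = 2851 kJ
  ΔH_2 = 2306 − 2851 = −545 kJ
ΔH_1 − ΔH_2 = −293 kJ, so reaction 1 has the more negative ΔH; |ΔH_1 − ΔH_2| = 293 kJ.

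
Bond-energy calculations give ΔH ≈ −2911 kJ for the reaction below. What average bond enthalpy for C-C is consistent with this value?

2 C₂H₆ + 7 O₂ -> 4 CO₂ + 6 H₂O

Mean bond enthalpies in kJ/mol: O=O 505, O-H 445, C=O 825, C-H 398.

D(C-C) ≈ 359 kJ/mol

Let D be the C-C bond energy.
Σ(broken) = 2×D + 12×398 + 7×505 = 8311 + 2D
Σ(formed) = 8×825 + 12×445 = 11940
ΔH = Σ(broken) − Σ(formed) = (8311 + 2D) − (11940) = −3629 + 2D
Setting this equal to −2911 kJ gives 2D = 718, so D = 359 kJ/mol.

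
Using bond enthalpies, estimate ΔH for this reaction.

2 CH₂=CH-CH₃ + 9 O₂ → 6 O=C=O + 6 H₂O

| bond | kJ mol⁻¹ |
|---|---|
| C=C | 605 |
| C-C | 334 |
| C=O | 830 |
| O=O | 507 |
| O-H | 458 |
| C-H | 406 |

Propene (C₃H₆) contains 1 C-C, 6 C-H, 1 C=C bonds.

Bonds broken (reactants):
  C-C: 2 × 334 = 668
  C-H: 12 × 406 = 4872
  C=C: 2 × 605 = 1210
  O=O: 9 × 507 = 4563
  Σ(broken) = 11313 kJ
Bonds formed (products):
  C=O: 12 × 830 = 9960
  O-H: 12 × 458 = 5496
  Σ(formed) = 15456 kJ
ΔH = Σ(broken) − Σ(formed) = 11313 − 15456 = −4143 kJ

ΔH ≈ −4143 kJ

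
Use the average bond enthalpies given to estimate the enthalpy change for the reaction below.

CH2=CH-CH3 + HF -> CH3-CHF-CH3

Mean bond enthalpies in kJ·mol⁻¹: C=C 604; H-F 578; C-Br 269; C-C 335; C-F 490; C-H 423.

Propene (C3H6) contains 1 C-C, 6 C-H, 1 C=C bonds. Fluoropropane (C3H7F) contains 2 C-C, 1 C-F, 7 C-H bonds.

Bonds broken (reactants):
  C-C: 1 × 335 = 335
  C-H: 6 × 423 = 2538
  C=C: 1 × 604 = 604
  H-F: 1 × 578 = 578
  Σ(broken) = 4055 kJ
Bonds formed (products):
  C-C: 2 × 335 = 670
  C-F: 1 × 490 = 490
  C-H: 7 × 423 = 2961
  Σ(formed) = 4121 kJ
ΔH = Σ(broken) − Σ(formed) = 4055 − 4121 = −66 kJ

ΔH ≈ −66 kJ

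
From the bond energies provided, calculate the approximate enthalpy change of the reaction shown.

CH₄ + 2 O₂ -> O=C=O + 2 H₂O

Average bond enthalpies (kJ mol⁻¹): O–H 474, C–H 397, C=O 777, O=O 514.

Bonds broken (reactants):
  C–H: 4 × 397 = 1588
  O=O: 2 × 514 = 1028
  Σ(broken) = 2616 kJ
Bonds formed (products):
  C=O: 2 × 777 = 1554
  O–H: 4 × 474 = 1896
  Σ(formed) = 3450 kJ
ΔH = Σ(broken) − Σ(formed) = 2616 − 3450 = −834 kJ

ΔH ≈ −834 kJ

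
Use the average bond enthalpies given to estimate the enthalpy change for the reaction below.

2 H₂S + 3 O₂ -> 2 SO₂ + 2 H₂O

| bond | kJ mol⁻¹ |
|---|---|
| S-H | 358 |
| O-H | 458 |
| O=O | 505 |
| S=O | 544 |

Bonds broken (reactants):
  O=O: 3 × 505 = 1515
  S-H: 4 × 358 = 1432
  Σ(broken) = 2947 kJ
Bonds formed (products):
  O-H: 4 × 458 = 1832
  S=O: 4 × 544 = 2176
  Σ(formed) = 4008 kJ
ΔH = Σ(broken) − Σ(formed) = 2947 − 4008 = −1061 kJ

ΔH ≈ −1061 kJ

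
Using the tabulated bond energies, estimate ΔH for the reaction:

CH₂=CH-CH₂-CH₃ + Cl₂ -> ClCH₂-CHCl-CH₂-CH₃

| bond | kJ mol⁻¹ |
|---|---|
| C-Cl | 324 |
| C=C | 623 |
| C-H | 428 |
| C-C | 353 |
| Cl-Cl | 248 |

ΔH ≈ −130 kJ

Bonds broken (reactants):
  C-C: 2 × 353 = 706
  C-H: 8 × 428 = 3424
  C=C: 1 × 623 = 623
  Cl-Cl: 1 × 248 = 248
  Σ(broken) = 5001 kJ
Bonds formed (products):
  C-C: 3 × 353 = 1059
  C-Cl: 2 × 324 = 648
  C-H: 8 × 428 = 3424
  Σ(formed) = 5131 kJ
ΔH = Σ(broken) − Σ(formed) = 5001 − 5131 = −130 kJ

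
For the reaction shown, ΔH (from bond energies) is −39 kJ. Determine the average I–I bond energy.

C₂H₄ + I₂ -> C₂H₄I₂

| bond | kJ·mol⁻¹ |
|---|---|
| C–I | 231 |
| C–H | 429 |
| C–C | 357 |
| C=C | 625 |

Let D be the I–I bond energy.
Σ(broken) = 4×429 + 1×625 + 1×D = 2341 + D
Σ(formed) = 1×357 + 4×429 + 2×231 = 2535
ΔH = Σ(broken) − Σ(formed) = (2341 + D) − (2535) = −194 + D
Setting this equal to −39 kJ gives D = 155 kJ/mol.

D(I–I) ≈ 155 kJ/mol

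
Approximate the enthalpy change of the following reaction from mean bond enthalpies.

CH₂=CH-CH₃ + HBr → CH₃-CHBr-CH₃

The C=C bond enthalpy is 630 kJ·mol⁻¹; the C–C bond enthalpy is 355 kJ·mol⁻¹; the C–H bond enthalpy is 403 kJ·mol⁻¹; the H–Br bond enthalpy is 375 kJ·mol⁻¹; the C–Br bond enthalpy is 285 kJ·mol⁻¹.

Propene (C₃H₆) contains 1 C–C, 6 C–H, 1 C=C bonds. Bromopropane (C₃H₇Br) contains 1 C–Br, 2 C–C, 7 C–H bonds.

ΔH ≈ −38 kJ

Bonds broken (reactants):
  C–C: 1 × 355 = 355
  C–H: 6 × 403 = 2418
  C=C: 1 × 630 = 630
  H–Br: 1 × 375 = 375
  Σ(broken) = 3778 kJ
Bonds formed (products):
  C–Br: 1 × 285 = 285
  C–C: 2 × 355 = 710
  C–H: 7 × 403 = 2821
  Σ(formed) = 3816 kJ
ΔH = Σ(broken) − Σ(formed) = 3778 − 3816 = −38 kJ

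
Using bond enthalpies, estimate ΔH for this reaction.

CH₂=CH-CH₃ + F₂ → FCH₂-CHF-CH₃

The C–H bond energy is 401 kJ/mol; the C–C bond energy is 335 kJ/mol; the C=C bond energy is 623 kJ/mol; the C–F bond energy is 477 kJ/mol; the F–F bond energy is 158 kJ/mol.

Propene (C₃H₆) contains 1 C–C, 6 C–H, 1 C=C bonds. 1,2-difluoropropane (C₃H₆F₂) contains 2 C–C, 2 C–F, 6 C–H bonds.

Bonds broken (reactants):
  C–C: 1 × 335 = 335
  C–H: 6 × 401 = 2406
  C=C: 1 × 623 = 623
  F–F: 1 × 158 = 158
  Σ(broken) = 3522 kJ
Bonds formed (products):
  C–C: 2 × 335 = 670
  C–F: 2 × 477 = 954
  C–H: 6 × 401 = 2406
  Σ(formed) = 4030 kJ
ΔH = Σ(broken) − Σ(formed) = 3522 − 4030 = −508 kJ

ΔH ≈ −508 kJ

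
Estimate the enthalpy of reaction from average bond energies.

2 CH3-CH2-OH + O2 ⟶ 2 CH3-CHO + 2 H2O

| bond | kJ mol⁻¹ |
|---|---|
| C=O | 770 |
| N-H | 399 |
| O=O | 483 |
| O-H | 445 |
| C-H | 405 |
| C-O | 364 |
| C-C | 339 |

Bonds broken (reactants):
  C-C: 2 × 339 = 678
  C-H: 10 × 405 = 4050
  C-O: 2 × 364 = 728
  O-H: 2 × 445 = 890
  O=O: 1 × 483 = 483
  Σ(broken) = 6829 kJ
Bonds formed (products):
  C-C: 2 × 339 = 678
  C-H: 8 × 405 = 3240
  C=O: 2 × 770 = 1540
  O-H: 4 × 445 = 1780
  Σ(formed) = 7238 kJ
ΔH = Σ(broken) − Σ(formed) = 6829 − 7238 = −409 kJ

ΔH ≈ −409 kJ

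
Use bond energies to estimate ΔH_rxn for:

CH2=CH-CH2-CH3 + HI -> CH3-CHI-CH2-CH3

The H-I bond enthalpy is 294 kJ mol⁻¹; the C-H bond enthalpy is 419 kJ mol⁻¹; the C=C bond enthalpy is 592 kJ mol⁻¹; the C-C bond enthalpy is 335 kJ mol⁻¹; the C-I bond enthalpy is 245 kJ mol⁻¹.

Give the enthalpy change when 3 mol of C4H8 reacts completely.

ΔH = −339 kJ

Bonds broken (reactants):
  C-C: 2 × 335 = 670
  C-H: 8 × 419 = 3352
  C=C: 1 × 592 = 592
  H-I: 1 × 294 = 294
  Σ(broken) = 4908 kJ
Bonds formed (products):
  C-C: 3 × 335 = 1005
  C-H: 9 × 419 = 3771
  C-I: 1 × 245 = 245
  Σ(formed) = 5021 kJ
ΔH = Σ(broken) − Σ(formed) = 4908 − 5021 = −113 kJ
For 3× the reaction as written: 3 × (−113) = −339 kJ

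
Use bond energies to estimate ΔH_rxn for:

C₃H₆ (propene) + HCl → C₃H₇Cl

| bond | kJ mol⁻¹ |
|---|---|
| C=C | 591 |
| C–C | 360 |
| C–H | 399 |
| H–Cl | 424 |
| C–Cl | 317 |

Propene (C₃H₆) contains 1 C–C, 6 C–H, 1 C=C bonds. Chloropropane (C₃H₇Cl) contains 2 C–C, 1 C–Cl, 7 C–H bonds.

Bonds broken (reactants):
  C–C: 1 × 360 = 360
  C–H: 6 × 399 = 2394
  C=C: 1 × 591 = 591
  H–Cl: 1 × 424 = 424
  Σ(broken) = 3769 kJ
Bonds formed (products):
  C–C: 2 × 360 = 720
  C–Cl: 1 × 317 = 317
  C–H: 7 × 399 = 2793
  Σ(formed) = 3830 kJ
ΔH = Σ(broken) − Σ(formed) = 3769 − 3830 = −61 kJ

ΔH ≈ −61 kJ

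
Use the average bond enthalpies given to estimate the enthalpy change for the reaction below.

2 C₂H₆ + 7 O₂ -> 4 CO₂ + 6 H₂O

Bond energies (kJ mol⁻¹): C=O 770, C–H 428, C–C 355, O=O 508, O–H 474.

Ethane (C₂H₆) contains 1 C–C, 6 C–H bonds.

Bonds broken (reactants):
  C–C: 2 × 355 = 710
  C–H: 12 × 428 = 5136
  O=O: 7 × 508 = 3556
  Σ(broken) = 9402 kJ
Bonds formed (products):
  C=O: 8 × 770 = 6160
  O–H: 12 × 474 = 5688
  Σ(formed) = 11848 kJ
ΔH = Σ(broken) − Σ(formed) = 9402 − 11848 = −2446 kJ

ΔH ≈ −2446 kJ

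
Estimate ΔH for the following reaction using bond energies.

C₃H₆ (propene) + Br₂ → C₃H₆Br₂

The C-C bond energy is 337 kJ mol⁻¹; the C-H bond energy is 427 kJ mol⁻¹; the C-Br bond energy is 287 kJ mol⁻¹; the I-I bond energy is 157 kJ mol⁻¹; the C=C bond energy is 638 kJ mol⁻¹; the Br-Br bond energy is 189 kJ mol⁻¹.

ΔH ≈ −84 kJ

Bonds broken (reactants):
  Br-Br: 1 × 189 = 189
  C-C: 1 × 337 = 337
  C-H: 6 × 427 = 2562
  C=C: 1 × 638 = 638
  Σ(broken) = 3726 kJ
Bonds formed (products):
  C-Br: 2 × 287 = 574
  C-C: 2 × 337 = 674
  C-H: 6 × 427 = 2562
  Σ(formed) = 3810 kJ
ΔH = Σ(broken) − Σ(formed) = 3726 − 3810 = −84 kJ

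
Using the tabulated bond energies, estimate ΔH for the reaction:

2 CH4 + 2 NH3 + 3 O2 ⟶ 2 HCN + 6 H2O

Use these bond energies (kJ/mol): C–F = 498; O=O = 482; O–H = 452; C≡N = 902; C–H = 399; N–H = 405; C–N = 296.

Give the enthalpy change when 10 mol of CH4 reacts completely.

ΔH = −4790 kJ

Bonds broken (reactants):
  C–H: 8 × 399 = 3192
  N–H: 6 × 405 = 2430
  O=O: 3 × 482 = 1446
  Σ(broken) = 7068 kJ
Bonds formed (products):
  C≡N: 2 × 902 = 1804
  C–H: 2 × 399 = 798
  O–H: 12 × 452 = 5424
  Σ(formed) = 8026 kJ
ΔH = Σ(broken) − Σ(formed) = 7068 − 8026 = −958 kJ
For 5× the reaction as written: 5 × (−958) = −4790 kJ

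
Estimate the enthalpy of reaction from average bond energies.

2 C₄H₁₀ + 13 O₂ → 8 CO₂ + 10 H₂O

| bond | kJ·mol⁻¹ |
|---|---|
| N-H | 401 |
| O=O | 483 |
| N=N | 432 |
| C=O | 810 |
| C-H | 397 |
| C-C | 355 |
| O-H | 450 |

Bonds broken (reactants):
  C-C: 6 × 355 = 2130
  C-H: 20 × 397 = 7940
  O=O: 13 × 483 = 6279
  Σ(broken) = 16349 kJ
Bonds formed (products):
  C=O: 16 × 810 = 12960
  O-H: 20 × 450 = 9000
  Σ(formed) = 21960 kJ
ΔH = Σ(broken) − Σ(formed) = 16349 − 21960 = −5611 kJ

ΔH ≈ −5611 kJ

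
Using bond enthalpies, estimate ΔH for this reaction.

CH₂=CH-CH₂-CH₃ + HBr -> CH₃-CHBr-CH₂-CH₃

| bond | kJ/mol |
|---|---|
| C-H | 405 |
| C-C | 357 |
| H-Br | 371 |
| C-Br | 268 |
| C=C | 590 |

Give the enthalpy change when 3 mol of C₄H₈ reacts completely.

Bonds broken (reactants):
  C-C: 2 × 357 = 714
  C-H: 8 × 405 = 3240
  C=C: 1 × 590 = 590
  H-Br: 1 × 371 = 371
  Σ(broken) = 4915 kJ
Bonds formed (products):
  C-Br: 1 × 268 = 268
  C-C: 3 × 357 = 1071
  C-H: 9 × 405 = 3645
  Σ(formed) = 4984 kJ
ΔH = Σ(broken) − Σ(formed) = 4915 − 4984 = −69 kJ
For 3× the reaction as written: 3 × (−69) = −207 kJ

ΔH = −207 kJ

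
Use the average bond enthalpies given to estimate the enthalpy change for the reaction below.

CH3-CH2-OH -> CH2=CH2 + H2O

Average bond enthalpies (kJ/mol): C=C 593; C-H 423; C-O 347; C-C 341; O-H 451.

ΔH ≈ +67 kJ

Bonds broken (reactants):
  C-C: 1 × 341 = 341
  C-H: 5 × 423 = 2115
  C-O: 1 × 347 = 347
  O-H: 1 × 451 = 451
  Σ(broken) = 3254 kJ
Bonds formed (products):
  C-H: 4 × 423 = 1692
  C=C: 1 × 593 = 593
  O-H: 2 × 451 = 902
  Σ(formed) = 3187 kJ
ΔH = Σ(broken) − Σ(formed) = 3254 − 3187 = +67 kJ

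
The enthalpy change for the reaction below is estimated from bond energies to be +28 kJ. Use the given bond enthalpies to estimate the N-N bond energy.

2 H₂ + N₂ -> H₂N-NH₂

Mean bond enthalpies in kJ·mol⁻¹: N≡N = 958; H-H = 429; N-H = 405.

D(N-N) ≈ 168 kJ/mol

Let D be the N-N bond energy.
Σ(broken) = 2×429 + 1×958 = 1816
Σ(formed) = 4×405 + 1×D = 1620 + D
ΔH = Σ(broken) − Σ(formed) = (1816) − (1620 + D) = +196 − D
Setting this equal to +28 kJ gives D = 168 kJ/mol.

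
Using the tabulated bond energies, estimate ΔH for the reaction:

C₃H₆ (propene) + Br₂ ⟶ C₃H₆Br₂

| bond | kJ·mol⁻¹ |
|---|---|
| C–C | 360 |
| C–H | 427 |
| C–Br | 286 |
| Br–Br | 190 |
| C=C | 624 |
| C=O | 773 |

Bonds broken (reactants):
  Br–Br: 1 × 190 = 190
  C–C: 1 × 360 = 360
  C–H: 6 × 427 = 2562
  C=C: 1 × 624 = 624
  Σ(broken) = 3736 kJ
Bonds formed (products):
  C–Br: 2 × 286 = 572
  C–C: 2 × 360 = 720
  C–H: 6 × 427 = 2562
  Σ(formed) = 3854 kJ
ΔH = Σ(broken) − Σ(formed) = 3736 − 3854 = −118 kJ

ΔH ≈ −118 kJ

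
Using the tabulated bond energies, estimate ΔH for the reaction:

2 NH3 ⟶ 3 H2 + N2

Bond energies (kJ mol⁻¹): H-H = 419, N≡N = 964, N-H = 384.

Bonds broken (reactants):
  N-H: 6 × 384 = 2304
  Σ(broken) = 2304 kJ
Bonds formed (products):
  H-H: 3 × 419 = 1257
  N≡N: 1 × 964 = 964
  Σ(formed) = 2221 kJ
ΔH = Σ(broken) − Σ(formed) = 2304 − 2221 = +83 kJ

ΔH ≈ +83 kJ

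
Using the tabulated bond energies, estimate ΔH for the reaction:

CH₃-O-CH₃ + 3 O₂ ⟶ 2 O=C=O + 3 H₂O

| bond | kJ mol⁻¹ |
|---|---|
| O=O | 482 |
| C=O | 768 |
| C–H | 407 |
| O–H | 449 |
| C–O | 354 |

Bonds broken (reactants):
  C–H: 6 × 407 = 2442
  C–O: 2 × 354 = 708
  O=O: 3 × 482 = 1446
  Σ(broken) = 4596 kJ
Bonds formed (products):
  C=O: 4 × 768 = 3072
  O–H: 6 × 449 = 2694
  Σ(formed) = 5766 kJ
ΔH = Σ(broken) − Σ(formed) = 4596 − 5766 = −1170 kJ

ΔH ≈ −1170 kJ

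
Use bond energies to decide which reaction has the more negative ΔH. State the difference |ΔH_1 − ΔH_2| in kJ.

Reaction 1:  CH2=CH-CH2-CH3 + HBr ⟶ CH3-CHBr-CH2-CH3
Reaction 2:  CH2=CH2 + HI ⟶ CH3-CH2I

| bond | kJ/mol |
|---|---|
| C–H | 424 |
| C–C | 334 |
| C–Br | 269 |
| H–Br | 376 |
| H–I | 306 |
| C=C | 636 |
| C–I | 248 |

Reaction 2, by 49 kJ

Reaction 1:
  Bonds broken (reactants):
    C–C: 2 × 334 = 668
    C–H: 8 × 424 = 3392
    C=C: 1 × 636 = 636
    H–Br: 1 × 376 = 376
    Σ(broken) = 5072 kJ
  Bonds formed (products):
    C–Br: 1 × 269 = 269
    C–C: 3 × 334 = 1002
    C–H: 9 × 424 = 3816
    Σ(formed) = 5087 kJ
  ΔH_1 = 5072 − 5087 = −15 kJ
Reaction 2:
  Bonds broken (reactants):
    C–H: 4 × 424 = 1696
    C=C: 1 × 636 = 636
    H–I: 1 × 306 = 306
    Σ(broken) = 2638 kJ
  Bonds formed (products):
    C–C: 1 × 334 = 334
    C–H: 5 × 424 = 2120
    C–I: 1 × 248 = 248
    Σ(formed) = 2702 kJ
  ΔH_2 = 2638 − 2702 = −64 kJ
ΔH_1 − ΔH_2 = +49 kJ, so reaction 2 has the more negative ΔH; |ΔH_1 − ΔH_2| = 49 kJ.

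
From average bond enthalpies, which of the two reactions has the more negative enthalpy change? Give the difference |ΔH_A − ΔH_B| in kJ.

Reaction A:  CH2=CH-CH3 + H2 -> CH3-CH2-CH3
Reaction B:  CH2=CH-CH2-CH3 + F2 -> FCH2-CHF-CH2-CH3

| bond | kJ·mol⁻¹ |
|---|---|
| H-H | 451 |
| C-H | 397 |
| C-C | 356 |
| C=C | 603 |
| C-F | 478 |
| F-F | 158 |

Reaction B, by 455 kJ

Reaction A:
  Bonds broken (reactants):
    C-C: 1 × 356 = 356
    C-H: 6 × 397 = 2382
    C=C: 1 × 603 = 603
    H-H: 1 × 451 = 451
    Σ(broken) = 3792 kJ
  Bonds formed (products):
    C-C: 2 × 356 = 712
    C-H: 8 × 397 = 3176
    Σ(formed) = 3888 kJ
  ΔH_A = 3792 − 3888 = −96 kJ
Reaction B:
  Bonds broken (reactants):
    C-C: 2 × 356 = 712
    C-H: 8 × 397 = 3176
    C=C: 1 × 603 = 603
    F-F: 1 × 158 = 158
    Σ(broken) = 4649 kJ
  Bonds formed (products):
    C-C: 3 × 356 = 1068
    C-F: 2 × 478 = 956
    C-H: 8 × 397 = 3176
    Σ(formed) = 5200 kJ
  ΔH_B = 4649 − 5200 = −551 kJ
ΔH_A − ΔH_B = +455 kJ, so reaction B has the more negative ΔH; |ΔH_A − ΔH_B| = 455 kJ.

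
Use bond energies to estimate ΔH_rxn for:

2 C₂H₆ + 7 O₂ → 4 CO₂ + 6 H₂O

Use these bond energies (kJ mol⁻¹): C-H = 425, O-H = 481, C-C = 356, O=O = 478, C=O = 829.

Bonds broken (reactants):
  C-C: 2 × 356 = 712
  C-H: 12 × 425 = 5100
  O=O: 7 × 478 = 3346
  Σ(broken) = 9158 kJ
Bonds formed (products):
  C=O: 8 × 829 = 6632
  O-H: 12 × 481 = 5772
  Σ(formed) = 12404 kJ
ΔH = Σ(broken) − Σ(formed) = 9158 − 12404 = −3246 kJ

ΔH ≈ −3246 kJ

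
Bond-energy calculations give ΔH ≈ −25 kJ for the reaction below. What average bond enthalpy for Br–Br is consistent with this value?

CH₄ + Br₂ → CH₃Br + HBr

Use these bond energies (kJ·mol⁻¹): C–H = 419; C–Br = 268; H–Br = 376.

D(Br–Br) ≈ 200 kJ/mol

Let D be the Br–Br bond energy.
Σ(broken) = 1×D + 4×419 = 1676 + D
Σ(formed) = 1×268 + 3×419 + 1×376 = 1901
ΔH = Σ(broken) − Σ(formed) = (1676 + D) − (1901) = −225 + D
Setting this equal to −25 kJ gives D = 200 kJ/mol.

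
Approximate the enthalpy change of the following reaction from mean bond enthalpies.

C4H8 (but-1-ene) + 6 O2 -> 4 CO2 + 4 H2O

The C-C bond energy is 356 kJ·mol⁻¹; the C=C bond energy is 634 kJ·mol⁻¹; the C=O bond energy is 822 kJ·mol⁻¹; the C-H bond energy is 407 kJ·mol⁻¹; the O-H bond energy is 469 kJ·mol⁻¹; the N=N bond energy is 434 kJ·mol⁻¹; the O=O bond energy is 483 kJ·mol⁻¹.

ΔH ≈ −2828 kJ

Bonds broken (reactants):
  C-C: 2 × 356 = 712
  C-H: 8 × 407 = 3256
  C=C: 1 × 634 = 634
  O=O: 6 × 483 = 2898
  Σ(broken) = 7500 kJ
Bonds formed (products):
  C=O: 8 × 822 = 6576
  O-H: 8 × 469 = 3752
  Σ(formed) = 10328 kJ
ΔH = Σ(broken) − Σ(formed) = 7500 − 10328 = −2828 kJ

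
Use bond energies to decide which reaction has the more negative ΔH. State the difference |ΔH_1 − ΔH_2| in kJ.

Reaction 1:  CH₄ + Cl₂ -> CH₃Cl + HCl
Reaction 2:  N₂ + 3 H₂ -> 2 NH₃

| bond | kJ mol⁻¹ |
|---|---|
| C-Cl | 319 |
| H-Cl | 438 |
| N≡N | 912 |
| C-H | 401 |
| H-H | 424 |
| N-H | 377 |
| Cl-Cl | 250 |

Reaction 1:
  Bonds broken (reactants):
    C-H: 4 × 401 = 1604
    Cl-Cl: 1 × 250 = 250
    Σ(broken) = 1854 kJ
  Bonds formed (products):
    C-Cl: 1 × 319 = 319
    C-H: 3 × 401 = 1203
    H-Cl: 1 × 438 = 438
    Σ(formed) = 1960 kJ
  ΔH_1 = 1854 − 1960 = −106 kJ
Reaction 2:
  Bonds broken (reactants):
    H-H: 3 × 424 = 1272
    N≡N: 1 × 912 = 912
    Σ(broken) = 2184 kJ
  Bonds formed (products):
    N-H: 6 × 377 = 2262
    Σ(formed) = 2262 kJ
  ΔH_2 = 2184 − 2262 = −78 kJ
ΔH_1 − ΔH_2 = −28 kJ, so reaction 1 has the more negative ΔH; |ΔH_1 − ΔH_2| = 28 kJ.

Reaction 1, by 28 kJ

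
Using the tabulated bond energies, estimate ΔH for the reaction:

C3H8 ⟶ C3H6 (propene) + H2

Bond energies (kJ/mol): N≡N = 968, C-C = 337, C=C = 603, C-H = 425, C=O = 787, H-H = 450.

ΔH ≈ +134 kJ

Bonds broken (reactants):
  C-C: 2 × 337 = 674
  C-H: 8 × 425 = 3400
  Σ(broken) = 4074 kJ
Bonds formed (products):
  C-C: 1 × 337 = 337
  C-H: 6 × 425 = 2550
  C=C: 1 × 603 = 603
  H-H: 1 × 450 = 450
  Σ(formed) = 3940 kJ
ΔH = Σ(broken) − Σ(formed) = 4074 − 3940 = +134 kJ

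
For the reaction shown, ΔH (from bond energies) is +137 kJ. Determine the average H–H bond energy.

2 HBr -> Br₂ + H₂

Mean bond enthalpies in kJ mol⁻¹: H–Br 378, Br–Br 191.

Let D be the H–H bond energy.
Σ(broken) = 2×378 = 756
Σ(formed) = 1×191 + 1×D = 191 + D
ΔH = Σ(broken) − Σ(formed) = (756) − (191 + D) = +565 − D
Setting this equal to +137 kJ gives D = 428 kJ/mol.

D(H–H) ≈ 428 kJ/mol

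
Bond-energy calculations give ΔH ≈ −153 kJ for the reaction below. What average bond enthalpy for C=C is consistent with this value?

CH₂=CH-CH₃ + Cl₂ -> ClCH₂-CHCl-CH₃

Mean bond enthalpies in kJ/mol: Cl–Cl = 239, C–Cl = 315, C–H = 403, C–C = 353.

Let D be the C=C bond energy.
Σ(broken) = 1×353 + 6×403 + 1×D + 1×239 = 3010 + D
Σ(formed) = 2×353 + 2×315 + 6×403 = 3754
ΔH = Σ(broken) − Σ(formed) = (3010 + D) − (3754) = −744 + D
Setting this equal to −153 kJ gives D = 591 kJ/mol.

D(C=C) ≈ 591 kJ/mol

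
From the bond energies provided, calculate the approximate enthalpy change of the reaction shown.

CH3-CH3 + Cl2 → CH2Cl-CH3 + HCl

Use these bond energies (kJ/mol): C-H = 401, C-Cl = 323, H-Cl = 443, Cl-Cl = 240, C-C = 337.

Bonds broken (reactants):
  C-C: 1 × 337 = 337
  C-H: 6 × 401 = 2406
  Cl-Cl: 1 × 240 = 240
  Σ(broken) = 2983 kJ
Bonds formed (products):
  C-C: 1 × 337 = 337
  C-Cl: 1 × 323 = 323
  C-H: 5 × 401 = 2005
  H-Cl: 1 × 443 = 443
  Σ(formed) = 3108 kJ
ΔH = Σ(broken) − Σ(formed) = 2983 − 3108 = −125 kJ

ΔH ≈ −125 kJ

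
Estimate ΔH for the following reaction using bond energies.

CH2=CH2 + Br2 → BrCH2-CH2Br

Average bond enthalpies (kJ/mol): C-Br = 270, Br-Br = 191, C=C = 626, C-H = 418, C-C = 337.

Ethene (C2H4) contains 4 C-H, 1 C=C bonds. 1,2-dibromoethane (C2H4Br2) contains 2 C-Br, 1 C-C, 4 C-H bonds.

Bonds broken (reactants):
  Br-Br: 1 × 191 = 191
  C-H: 4 × 418 = 1672
  C=C: 1 × 626 = 626
  Σ(broken) = 2489 kJ
Bonds formed (products):
  C-Br: 2 × 270 = 540
  C-C: 1 × 337 = 337
  C-H: 4 × 418 = 1672
  Σ(formed) = 2549 kJ
ΔH = Σ(broken) − Σ(formed) = 2489 − 2549 = −60 kJ

ΔH ≈ −60 kJ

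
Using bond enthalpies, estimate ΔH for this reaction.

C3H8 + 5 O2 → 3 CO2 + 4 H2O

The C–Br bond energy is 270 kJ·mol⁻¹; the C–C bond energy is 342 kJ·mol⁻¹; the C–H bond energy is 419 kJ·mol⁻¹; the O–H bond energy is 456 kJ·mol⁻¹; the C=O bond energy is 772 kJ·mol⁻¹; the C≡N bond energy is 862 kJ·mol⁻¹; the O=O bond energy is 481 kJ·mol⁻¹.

ΔH ≈ −1839 kJ

Bonds broken (reactants):
  C–C: 2 × 342 = 684
  C–H: 8 × 419 = 3352
  O=O: 5 × 481 = 2405
  Σ(broken) = 6441 kJ
Bonds formed (products):
  C=O: 6 × 772 = 4632
  O–H: 8 × 456 = 3648
  Σ(formed) = 8280 kJ
ΔH = Σ(broken) − Σ(formed) = 6441 − 8280 = −1839 kJ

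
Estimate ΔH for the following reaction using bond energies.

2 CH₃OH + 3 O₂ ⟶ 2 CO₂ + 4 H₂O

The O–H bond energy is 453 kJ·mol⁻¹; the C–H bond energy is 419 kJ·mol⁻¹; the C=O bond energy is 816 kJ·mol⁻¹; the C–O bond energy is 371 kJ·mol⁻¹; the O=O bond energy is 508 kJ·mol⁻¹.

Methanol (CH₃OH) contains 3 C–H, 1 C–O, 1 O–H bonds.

Bonds broken (reactants):
  C–H: 6 × 419 = 2514
  C–O: 2 × 371 = 742
  O–H: 2 × 453 = 906
  O=O: 3 × 508 = 1524
  Σ(broken) = 5686 kJ
Bonds formed (products):
  C=O: 4 × 816 = 3264
  O–H: 8 × 453 = 3624
  Σ(formed) = 6888 kJ
ΔH = Σ(broken) − Σ(formed) = 5686 − 6888 = −1202 kJ

ΔH ≈ −1202 kJ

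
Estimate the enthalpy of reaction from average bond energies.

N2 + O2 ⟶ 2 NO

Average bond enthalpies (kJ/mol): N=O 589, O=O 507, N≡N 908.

Bonds broken (reactants):
  N≡N: 1 × 908 = 908
  O=O: 1 × 507 = 507
  Σ(broken) = 1415 kJ
Bonds formed (products):
  N=O: 2 × 589 = 1178
  Σ(formed) = 1178 kJ
ΔH = Σ(broken) − Σ(formed) = 1415 − 1178 = +237 kJ

ΔH ≈ +237 kJ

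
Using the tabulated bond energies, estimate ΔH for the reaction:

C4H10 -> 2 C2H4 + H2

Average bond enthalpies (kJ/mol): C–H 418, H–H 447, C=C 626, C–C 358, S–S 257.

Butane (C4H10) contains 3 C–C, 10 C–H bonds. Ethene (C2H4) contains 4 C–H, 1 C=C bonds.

Bonds broken (reactants):
  C–C: 3 × 358 = 1074
  C–H: 10 × 418 = 4180
  Σ(broken) = 5254 kJ
Bonds formed (products):
  C–H: 8 × 418 = 3344
  C=C: 2 × 626 = 1252
  H–H: 1 × 447 = 447
  Σ(formed) = 5043 kJ
ΔH = Σ(broken) − Σ(formed) = 5254 − 5043 = +211 kJ

ΔH ≈ +211 kJ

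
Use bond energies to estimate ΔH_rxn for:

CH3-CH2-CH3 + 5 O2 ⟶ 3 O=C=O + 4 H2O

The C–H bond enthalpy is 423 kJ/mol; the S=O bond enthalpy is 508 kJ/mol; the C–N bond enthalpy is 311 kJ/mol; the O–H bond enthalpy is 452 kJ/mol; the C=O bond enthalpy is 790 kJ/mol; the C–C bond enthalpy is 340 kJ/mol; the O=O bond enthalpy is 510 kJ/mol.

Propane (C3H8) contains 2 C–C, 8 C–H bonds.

Bonds broken (reactants):
  C–C: 2 × 340 = 680
  C–H: 8 × 423 = 3384
  O=O: 5 × 510 = 2550
  Σ(broken) = 6614 kJ
Bonds formed (products):
  C=O: 6 × 790 = 4740
  O–H: 8 × 452 = 3616
  Σ(formed) = 8356 kJ
ΔH = Σ(broken) − Σ(formed) = 6614 − 8356 = −1742 kJ

ΔH ≈ −1742 kJ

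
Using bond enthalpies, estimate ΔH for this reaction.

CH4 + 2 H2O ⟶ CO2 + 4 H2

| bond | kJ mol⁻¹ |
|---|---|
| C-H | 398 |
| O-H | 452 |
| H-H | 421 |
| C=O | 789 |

ΔH ≈ +138 kJ

Bonds broken (reactants):
  C-H: 4 × 398 = 1592
  O-H: 4 × 452 = 1808
  Σ(broken) = 3400 kJ
Bonds formed (products):
  C=O: 2 × 789 = 1578
  H-H: 4 × 421 = 1684
  Σ(formed) = 3262 kJ
ΔH = Σ(broken) − Σ(formed) = 3400 − 3262 = +138 kJ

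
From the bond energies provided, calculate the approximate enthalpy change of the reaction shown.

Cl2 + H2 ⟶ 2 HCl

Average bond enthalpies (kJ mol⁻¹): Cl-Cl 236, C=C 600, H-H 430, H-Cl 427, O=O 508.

Bonds broken (reactants):
  Cl-Cl: 1 × 236 = 236
  H-H: 1 × 430 = 430
  Σ(broken) = 666 kJ
Bonds formed (products):
  H-Cl: 2 × 427 = 854
  Σ(formed) = 854 kJ
ΔH = Σ(broken) − Σ(formed) = 666 − 854 = −188 kJ

ΔH ≈ −188 kJ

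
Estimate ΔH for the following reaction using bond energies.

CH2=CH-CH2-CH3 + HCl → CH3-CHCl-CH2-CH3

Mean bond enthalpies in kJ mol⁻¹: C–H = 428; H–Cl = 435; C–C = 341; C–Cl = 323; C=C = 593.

ΔH ≈ −64 kJ

Bonds broken (reactants):
  C–C: 2 × 341 = 682
  C–H: 8 × 428 = 3424
  C=C: 1 × 593 = 593
  H–Cl: 1 × 435 = 435
  Σ(broken) = 5134 kJ
Bonds formed (products):
  C–C: 3 × 341 = 1023
  C–Cl: 1 × 323 = 323
  C–H: 9 × 428 = 3852
  Σ(formed) = 5198 kJ
ΔH = Σ(broken) − Σ(formed) = 5134 − 5198 = −64 kJ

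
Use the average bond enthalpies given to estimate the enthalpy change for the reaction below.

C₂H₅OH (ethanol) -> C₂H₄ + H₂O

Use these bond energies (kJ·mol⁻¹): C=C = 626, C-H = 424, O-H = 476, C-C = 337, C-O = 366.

ΔH ≈ +25 kJ

Bonds broken (reactants):
  C-C: 1 × 337 = 337
  C-H: 5 × 424 = 2120
  C-O: 1 × 366 = 366
  O-H: 1 × 476 = 476
  Σ(broken) = 3299 kJ
Bonds formed (products):
  C-H: 4 × 424 = 1696
  C=C: 1 × 626 = 626
  O-H: 2 × 476 = 952
  Σ(formed) = 3274 kJ
ΔH = Σ(broken) − Σ(formed) = 3299 − 3274 = +25 kJ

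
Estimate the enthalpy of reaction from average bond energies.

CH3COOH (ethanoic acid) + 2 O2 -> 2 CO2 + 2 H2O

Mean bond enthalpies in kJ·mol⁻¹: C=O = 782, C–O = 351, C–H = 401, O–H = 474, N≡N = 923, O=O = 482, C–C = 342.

ΔH ≈ −908 kJ

Bonds broken (reactants):
  C–C: 1 × 342 = 342
  C–H: 3 × 401 = 1203
  C–O: 1 × 351 = 351
  C=O: 1 × 782 = 782
  O–H: 1 × 474 = 474
  O=O: 2 × 482 = 964
  Σ(broken) = 4116 kJ
Bonds formed (products):
  C=O: 4 × 782 = 3128
  O–H: 4 × 474 = 1896
  Σ(formed) = 5024 kJ
ΔH = Σ(broken) − Σ(formed) = 4116 − 5024 = −908 kJ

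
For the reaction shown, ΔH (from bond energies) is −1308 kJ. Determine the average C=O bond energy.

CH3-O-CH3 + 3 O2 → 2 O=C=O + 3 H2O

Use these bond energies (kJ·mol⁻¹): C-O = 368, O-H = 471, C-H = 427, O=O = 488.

D(C=O) ≈ 811 kJ/mol

Let D be the C=O bond energy.
Σ(broken) = 6×427 + 2×368 + 3×488 = 4762
Σ(formed) = 4×D + 6×471 = 2826 + 4D
ΔH = Σ(broken) − Σ(formed) = (4762) − (2826 + 4D) = +1936 − 4D
Setting this equal to −1308 kJ gives 4D = 3244, so D = 811 kJ/mol.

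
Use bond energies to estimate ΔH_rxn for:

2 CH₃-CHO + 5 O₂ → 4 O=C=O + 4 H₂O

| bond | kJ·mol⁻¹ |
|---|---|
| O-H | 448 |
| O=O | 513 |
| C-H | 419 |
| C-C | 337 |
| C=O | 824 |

Bonds broken (reactants):
  C-C: 2 × 337 = 674
  C-H: 8 × 419 = 3352
  C=O: 2 × 824 = 1648
  O=O: 5 × 513 = 2565
  Σ(broken) = 8239 kJ
Bonds formed (products):
  C=O: 8 × 824 = 6592
  O-H: 8 × 448 = 3584
  Σ(formed) = 10176 kJ
ΔH = Σ(broken) − Σ(formed) = 8239 − 10176 = −1937 kJ

ΔH ≈ −1937 kJ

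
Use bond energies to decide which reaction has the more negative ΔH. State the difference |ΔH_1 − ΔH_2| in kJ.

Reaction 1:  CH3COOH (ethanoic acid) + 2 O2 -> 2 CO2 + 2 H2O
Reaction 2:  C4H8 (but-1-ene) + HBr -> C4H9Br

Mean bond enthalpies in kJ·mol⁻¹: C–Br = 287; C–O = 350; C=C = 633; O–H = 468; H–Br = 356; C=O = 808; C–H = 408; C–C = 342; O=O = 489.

Reaction 1, by 886 kJ

Reaction 1:
  Bonds broken (reactants):
    C–C: 1 × 342 = 342
    C–H: 3 × 408 = 1224
    C–O: 1 × 350 = 350
    C=O: 1 × 808 = 808
    O–H: 1 × 468 = 468
    O=O: 2 × 489 = 978
    Σ(broken) = 4170 kJ
  Bonds formed (products):
    C=O: 4 × 808 = 3232
    O–H: 4 × 468 = 1872
    Σ(formed) = 5104 kJ
  ΔH_1 = 4170 − 5104 = −934 kJ
Reaction 2:
  Bonds broken (reactants):
    C–C: 2 × 342 = 684
    C–H: 8 × 408 = 3264
    C=C: 1 × 633 = 633
    H–Br: 1 × 356 = 356
    Σ(broken) = 4937 kJ
  Bonds formed (products):
    C–Br: 1 × 287 = 287
    C–C: 3 × 342 = 1026
    C–H: 9 × 408 = 3672
    Σ(formed) = 4985 kJ
  ΔH_2 = 4937 − 4985 = −48 kJ
ΔH_1 − ΔH_2 = −886 kJ, so reaction 1 has the more negative ΔH; |ΔH_1 − ΔH_2| = 886 kJ.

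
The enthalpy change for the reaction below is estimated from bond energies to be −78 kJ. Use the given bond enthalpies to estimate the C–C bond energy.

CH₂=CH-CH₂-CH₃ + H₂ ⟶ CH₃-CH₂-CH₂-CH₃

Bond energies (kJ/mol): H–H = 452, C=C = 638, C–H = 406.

Let D be the C–C bond energy.
Σ(broken) = 2×D + 8×406 + 1×638 + 1×452 = 4338 + 2D
Σ(formed) = 3×D + 10×406 = 4060 + 3D
ΔH = Σ(broken) − Σ(formed) = (4338 + 2D) − (4060 + 3D) = +278 − D
Setting this equal to −78 kJ gives D = 356 kJ/mol.

D(C–C) ≈ 356 kJ/mol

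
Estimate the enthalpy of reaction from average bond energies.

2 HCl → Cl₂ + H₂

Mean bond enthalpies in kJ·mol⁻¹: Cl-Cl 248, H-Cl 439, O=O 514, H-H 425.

Bonds broken (reactants):
  H-Cl: 2 × 439 = 878
  Σ(broken) = 878 kJ
Bonds formed (products):
  Cl-Cl: 1 × 248 = 248
  H-H: 1 × 425 = 425
  Σ(formed) = 673 kJ
ΔH = Σ(broken) − Σ(formed) = 878 − 673 = +205 kJ

ΔH ≈ +205 kJ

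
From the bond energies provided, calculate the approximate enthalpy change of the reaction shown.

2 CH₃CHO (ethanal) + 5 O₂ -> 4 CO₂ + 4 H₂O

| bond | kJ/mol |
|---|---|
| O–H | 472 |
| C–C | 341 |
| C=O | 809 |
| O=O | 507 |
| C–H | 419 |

ΔH ≈ −2061 kJ

Bonds broken (reactants):
  C–C: 2 × 341 = 682
  C–H: 8 × 419 = 3352
  C=O: 2 × 809 = 1618
  O=O: 5 × 507 = 2535
  Σ(broken) = 8187 kJ
Bonds formed (products):
  C=O: 8 × 809 = 6472
  O–H: 8 × 472 = 3776
  Σ(formed) = 10248 kJ
ΔH = Σ(broken) − Σ(formed) = 8187 − 10248 = −2061 kJ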